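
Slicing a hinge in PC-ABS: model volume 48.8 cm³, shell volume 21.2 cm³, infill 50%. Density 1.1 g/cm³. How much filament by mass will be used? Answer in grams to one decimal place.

Volume inside the shell = 48.8 − 21.2, so 27.6 cm³.
Deposited infill = 0.50 × 27.6 = 13.8 cm³.
Total extruded: 21.2 + 13.8 → 35 cm³.
Mass: 35 × 1.1 → 38.5 g.

38.5 g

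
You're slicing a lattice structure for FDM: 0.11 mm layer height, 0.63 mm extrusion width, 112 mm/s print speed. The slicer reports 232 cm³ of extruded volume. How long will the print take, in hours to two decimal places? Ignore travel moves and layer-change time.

8.30 hours

Line area: 0.11 × 0.63 → 0.0693 mm².
Path length: 232000 mm³ / 0.0693 mm² → 3347763.3 mm.
Time extruding = 3347763.3 / 112 = 29890.7 s.
Converting: 29890.7 s = 8.30 hours.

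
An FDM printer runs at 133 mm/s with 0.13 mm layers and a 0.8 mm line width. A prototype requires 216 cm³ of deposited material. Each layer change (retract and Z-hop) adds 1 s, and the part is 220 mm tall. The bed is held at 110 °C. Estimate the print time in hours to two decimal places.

Line area: 0.13 × 0.8 → 0.104 mm².
Toolpath length = 216 cm³ / 0.104 mm² = 216000 / 0.104 = 2076923.1 mm.
Print-move time = 2076923.1 / 133, so 15616 s.
Layer count = ceil(220 / 0.13) = 1693.
Z-hop total = 1693 × 1, so 1693 s.
Altogether 15616 + 1693 = 17309 s, i.e. 4.81 hours.

4.81 hours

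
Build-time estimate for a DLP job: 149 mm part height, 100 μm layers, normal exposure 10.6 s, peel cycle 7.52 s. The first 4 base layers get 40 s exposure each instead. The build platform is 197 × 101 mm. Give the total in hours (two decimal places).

7.53 hours

Layers = ⌈149/0.1⌉ = 1490.
Base layers = 4 × (40 + 7.52) = 190.08 s.
Remaining layers: 1486 × (10.6 + 7.52) → 26926.32 s.
Total = 190.08 + 26926.32 = 27116.4 s = 7.53 hours.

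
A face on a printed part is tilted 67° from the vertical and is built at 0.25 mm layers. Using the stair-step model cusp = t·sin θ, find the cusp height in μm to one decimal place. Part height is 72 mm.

h_c = t·sin θ = 0.25 × 0.9205 = 0.230125 mm (230.1 μm).

230.1 μm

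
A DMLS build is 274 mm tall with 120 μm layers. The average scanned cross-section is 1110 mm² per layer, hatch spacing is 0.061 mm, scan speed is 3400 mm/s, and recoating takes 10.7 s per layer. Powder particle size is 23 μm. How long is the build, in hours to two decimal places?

Number of layers: 274 / 0.12 → 2284 (rounded up).
Per-layer scan distance = 1110 / 0.061, so 18196.7 mm.
Scan time per layer: 18196.7 / 3400 → 5.352 s.
Layer cycle = 5.352 + 10.7, so 16.052 s.
Build time = 2284 × 16.052 = 36662.768 s = 10.18 hours.

10.18 hours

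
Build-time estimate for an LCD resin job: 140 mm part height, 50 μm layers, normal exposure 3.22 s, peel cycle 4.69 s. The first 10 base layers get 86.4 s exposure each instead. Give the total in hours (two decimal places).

Layers = ⌈140/0.05⌉ = 2800.
Base layers = 10 × (86.4 + 4.69) = 910.9 s.
Regular layers: 2790 × (3.22 + 4.69) → 22068.9 s.
Total = 910.9 + 22068.9 = 22979.8 s = 6.38 hours.

6.38 hours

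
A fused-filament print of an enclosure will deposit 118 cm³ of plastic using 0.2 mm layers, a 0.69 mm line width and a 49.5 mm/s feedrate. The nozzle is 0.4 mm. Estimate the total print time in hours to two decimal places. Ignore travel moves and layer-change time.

Extrusion cross-section: 0.2 × 0.69 → 0.138 mm².
Toolpath length = 118 cm³ / 0.138 mm² = 118000 / 0.138 = 855072.5 mm.
Time extruding = 855072.5 / 49.5, so 17274.2 s.
Converting: 17274.2 s = 4.80 hours.

4.80 hours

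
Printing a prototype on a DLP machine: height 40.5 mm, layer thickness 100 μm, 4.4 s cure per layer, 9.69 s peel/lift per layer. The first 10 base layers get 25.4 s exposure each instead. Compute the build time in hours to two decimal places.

Layer count = ceil(40.5 / 0.1) = 405.
Base layers = 10 × (25.4 + 9.69) = 350.9 s.
Remaining layers = 395 × (4.4 + 9.69), so 5565.55 s.
Sum: 350.9 + 5565.55 = 5916.45 s → 1.64 hours.

1.64 hours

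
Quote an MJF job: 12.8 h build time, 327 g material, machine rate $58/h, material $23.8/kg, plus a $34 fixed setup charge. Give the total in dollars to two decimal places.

Time charge = 58 × 12.8 = $742.40.
Material cost: 23.8 × 327/1000 → $7.7826.
Adding setup: 742.40 + 7.7826 + 34 → 784.1826 ≈ $784.18.

$784.18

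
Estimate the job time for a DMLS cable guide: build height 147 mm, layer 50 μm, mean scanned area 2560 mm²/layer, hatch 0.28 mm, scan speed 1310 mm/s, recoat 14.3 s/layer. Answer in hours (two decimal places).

Number of layers: 147 / 0.05 → 2940 (rounded up).
Per-layer scan distance = 2560 / 0.28, so 9142.9 mm.
Laser time per layer: 9142.9 / 1310 → 6.9793 s.
Layer cycle: 6.9793 + 14.3 → 21.2793 s.
2940 layers × 21.2793 s/layer = 62561.142 s, i.e. 17.38 hours.

17.38 hours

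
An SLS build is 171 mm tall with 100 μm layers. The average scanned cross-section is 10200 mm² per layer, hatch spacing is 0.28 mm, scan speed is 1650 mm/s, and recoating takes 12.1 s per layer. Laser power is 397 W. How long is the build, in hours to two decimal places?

16.23 hours

Number of layers: 171 / 0.1 → 1710 (rounded up).
Hatch length per layer: 10200 / 0.28 → 36428.6 mm.
Per-layer scan time = 36428.6 / 1650, so 22.0779 s.
Per-layer time = 22.0779 + 12.1 = 34.1779 s.
Total: 1710 × 34.1779 s = 58444.209 s → 16.23 hours.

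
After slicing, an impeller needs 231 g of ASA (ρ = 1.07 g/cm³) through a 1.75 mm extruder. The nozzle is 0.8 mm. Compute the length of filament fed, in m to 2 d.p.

89.76 m

Extruded volume: 231/1.07 = 215.8879 cm³ (215887.9 mm³).
Cross-section of 1.75 mm filament: π·(1.75/2)² = 2.4053 mm².
Length = 215887.9 / 2.4053 = 89755.08 mm = 89.76 m.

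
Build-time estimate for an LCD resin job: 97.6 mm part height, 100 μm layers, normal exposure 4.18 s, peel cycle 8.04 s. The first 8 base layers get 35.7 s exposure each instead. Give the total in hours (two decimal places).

Layer count = ceil(97.6 / 0.1) = 976.
Bottom layers: 8 × (35.7 + 8.04) → 349.92 s.
Normal layers = 968 × (4.18 + 8.04), so 11828.96 s.
Sum: 349.92 + 11828.96 = 12178.88 s → 3.38 hours.

3.38 hours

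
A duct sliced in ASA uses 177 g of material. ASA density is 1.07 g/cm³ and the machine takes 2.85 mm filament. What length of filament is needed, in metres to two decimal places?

25.93 m

Extruded volume: 177/1.07 = 165.4206 cm³ (165420.6 mm³).
A = π r² = π × 1.425² = 6.3794 mm².
Length = 165420.6 / 6.3794 = 25930.43 mm = 25.93 m.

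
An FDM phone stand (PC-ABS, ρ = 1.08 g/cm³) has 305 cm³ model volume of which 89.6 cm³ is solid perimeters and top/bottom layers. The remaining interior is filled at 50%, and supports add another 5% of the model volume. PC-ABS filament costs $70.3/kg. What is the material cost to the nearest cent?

$16.14

Infill region: 305 − 89.6 → 215.4 cm³.
Deposited infill: 0.50 × 215.4 → 107.7 cm³.
Support: 0.05 × 305 → 15.25 cm³.
Deposited volume: 89.6 + 107.7 + 15.25 → 212.55 cm³.
Mass = 212.55 × 1.08 = 229.554 g.
Cost = 229.554 g / 1000 × $70.3/kg = $16.14.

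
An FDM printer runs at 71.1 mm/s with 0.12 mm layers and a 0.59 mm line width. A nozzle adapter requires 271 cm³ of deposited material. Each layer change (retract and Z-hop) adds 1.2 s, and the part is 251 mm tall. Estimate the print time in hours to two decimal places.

Extrusion cross-section = 0.12 × 0.59 = 0.0708 mm².
Total extruded path = 271000/0.0708 = 3827683.6 mm.
Time extruding: 3827683.6 / 71.1 → 53835.2 s.
Layers = ⌈251/0.12⌉ = 2092.
Z-hop total = 2092 × 1.2, so 2510.4 s.
Total = 53835.2 + 2510.4 = 56345.6 s = 15.65 hours.

15.65 hours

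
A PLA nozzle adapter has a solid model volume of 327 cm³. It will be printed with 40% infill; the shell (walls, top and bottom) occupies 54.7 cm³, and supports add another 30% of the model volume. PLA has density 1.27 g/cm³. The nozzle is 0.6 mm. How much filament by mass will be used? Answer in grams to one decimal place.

332.4 g

Infill region: 327 − 54.7 → 272.3 cm³.
Infill deposited: 0.40 × 272.3 → 108.92 cm³.
Support = 0.30 × 327, so 98.1 cm³.
Deposited volume = 54.7 + 108.92 + 98.1 = 261.72 cm³.
Mass = 261.72 × 1.27 = 332.3844 g.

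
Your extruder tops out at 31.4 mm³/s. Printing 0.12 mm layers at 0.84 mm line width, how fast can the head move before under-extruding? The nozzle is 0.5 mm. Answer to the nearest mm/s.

312 mm/s

Extrusion cross-section: 0.12 × 0.84 → 0.1008 mm².
Max speed = 31.4 / 0.1008 = 311.51 ≈ 312 mm/s.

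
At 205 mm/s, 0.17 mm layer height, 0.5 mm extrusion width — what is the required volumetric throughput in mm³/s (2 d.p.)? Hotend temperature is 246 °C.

Bead cross-section: 0.17 × 0.5 → 0.085 mm².
Volumetric flow = 205 × 0.085 = 17.43 mm³/s.

17.43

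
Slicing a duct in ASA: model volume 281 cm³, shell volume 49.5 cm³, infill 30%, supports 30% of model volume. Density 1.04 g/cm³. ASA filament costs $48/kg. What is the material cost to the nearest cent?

Infill region: 281 − 49.5 → 231.5 cm³.
Infill volume: 0.30 × 231.5 → 69.45 cm³.
Support = 0.30 × 281 = 84.3 cm³.
Total extruded = 49.5 + 69.45 + 84.3 = 203.25 cm³.
Mass = 203.25 × 1.04 = 211.38 g.
At $48/kg: 211.38/1000 × 48 = $10.15.

$10.15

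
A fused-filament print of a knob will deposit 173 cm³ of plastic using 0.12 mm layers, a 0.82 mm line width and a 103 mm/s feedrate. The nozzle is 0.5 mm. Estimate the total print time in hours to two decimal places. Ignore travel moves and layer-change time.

4.74 hours

Line area: 0.12 × 0.82 → 0.0984 mm².
Total extruded path = 173000/0.0984 = 1758130.1 mm.
Time extruding: 1758130.1 / 103 → 17069.2 s.
17069.2 s = 4.74 hours.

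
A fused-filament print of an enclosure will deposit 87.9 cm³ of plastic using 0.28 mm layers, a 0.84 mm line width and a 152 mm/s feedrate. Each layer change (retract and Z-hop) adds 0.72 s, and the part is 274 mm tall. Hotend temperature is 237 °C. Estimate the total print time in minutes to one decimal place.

Extrusion cross-section = 0.28 × 0.84 = 0.2352 mm².
Path length: 87900 mm³ / 0.2352 mm² → 373724.5 mm.
Time extruding: 373724.5 / 152 → 2458.7 s.
Layer count = ceil(274 / 0.28) = 979.
Non-print overhead: 979 × 0.72 → 704.88 s.
Total = 2458.7 + 704.88 = 3163.58 s = 52.7 minutes.

52.7 minutes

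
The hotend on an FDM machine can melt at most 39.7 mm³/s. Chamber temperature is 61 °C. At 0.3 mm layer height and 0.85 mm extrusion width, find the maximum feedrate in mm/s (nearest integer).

Extrusion cross-section = 0.3 × 0.85, so 0.255 mm².
v_max = Q/A = 39.7/0.255 = 155.69 mm/s → 156 mm/s.

156 mm/s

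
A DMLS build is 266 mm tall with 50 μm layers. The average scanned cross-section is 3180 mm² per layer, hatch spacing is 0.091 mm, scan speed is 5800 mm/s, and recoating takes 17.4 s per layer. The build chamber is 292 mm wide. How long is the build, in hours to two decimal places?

Layers = ⌈266/0.05⌉ = 5320.
Scan path per layer: 3180 / 0.091 → 34945.1 mm.
Laser time per layer: 34945.1 / 5800 → 6.025 s.
Per-layer time: 6.025 + 17.4 → 23.425 s.
Total: 5320 × 23.425 s = 124621 s → 34.62 hours.

34.62 hours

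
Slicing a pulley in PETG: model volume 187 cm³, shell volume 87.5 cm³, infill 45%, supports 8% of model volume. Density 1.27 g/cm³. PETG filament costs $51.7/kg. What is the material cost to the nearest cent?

$9.67

Interior volume = 187 − 87.5, so 99.5 cm³.
Infill volume = 0.45 × 99.5 = 44.775 cm³.
Support = 0.08 × 187 = 14.96 cm³.
Deposited volume: 87.5 + 44.775 + 14.96 → 147.235 cm³.
Mass = 147.235 × 1.27, so 186.98845 g.
At $51.7/kg: 186.98845/1000 × 51.7 = $9.67.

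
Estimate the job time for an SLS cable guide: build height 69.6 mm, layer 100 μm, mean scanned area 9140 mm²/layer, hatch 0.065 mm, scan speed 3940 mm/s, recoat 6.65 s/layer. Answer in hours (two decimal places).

8.19 hours

Layers = ⌈69.6/0.1⌉ = 696.
Scan path per layer = 9140 / 0.065 = 140615.4 mm.
Per-layer scan time = 140615.4 / 3940 = 35.6892 s.
Layer cycle = 35.6892 + 6.65 = 42.3392 s.
Build time = 696 × 42.3392 = 29468.0832 s = 8.19 hours.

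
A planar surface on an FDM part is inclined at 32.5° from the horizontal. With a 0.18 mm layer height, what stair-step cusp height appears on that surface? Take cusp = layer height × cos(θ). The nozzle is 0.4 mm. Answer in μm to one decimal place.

Cusp = layer height × cos(32.5°) = 0.18 × 0.8434 = 0.151812 mm = 151.8 μm.

151.8 μm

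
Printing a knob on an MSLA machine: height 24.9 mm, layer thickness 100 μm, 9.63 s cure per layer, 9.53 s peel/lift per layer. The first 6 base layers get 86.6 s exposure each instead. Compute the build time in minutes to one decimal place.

Layer count = ceil(24.9 / 0.1) = 249.
Bottom layers = 6 × (86.6 + 9.53), so 576.78 s.
Regular layers = 243 × (9.63 + 9.53) = 4655.88 s.
Total = 576.78 + 4655.88 = 5232.66 s = 87.2 minutes.

87.2 minutes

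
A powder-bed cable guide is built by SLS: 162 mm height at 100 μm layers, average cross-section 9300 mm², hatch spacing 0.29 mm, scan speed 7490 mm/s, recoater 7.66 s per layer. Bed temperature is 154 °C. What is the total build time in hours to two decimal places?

Layers = ⌈162/0.1⌉ = 1620.
Hatch length per layer: 9300 / 0.29 → 32069 mm.
Per-layer scan time = 32069 / 7490, so 4.2816 s.
Layer cycle = 4.2816 + 7.66 = 11.9416 s.
1620 layers × 11.9416 s/layer = 19345.392 s, i.e. 5.37 hours.

5.37 hours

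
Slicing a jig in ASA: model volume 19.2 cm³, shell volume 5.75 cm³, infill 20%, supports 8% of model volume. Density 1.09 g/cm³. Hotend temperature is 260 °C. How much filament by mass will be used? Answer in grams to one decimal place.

Infill region = 19.2 − 5.75 = 13.45 cm³.
Infill deposited = 0.20 × 13.45 = 2.69 cm³.
Support = 0.08 × 19.2, so 1.536 cm³.
Total extruded = 5.75 + 2.69 + 1.536, so 9.976 cm³.
Mass: 9.976 × 1.09 → 10.87384 g.

10.9 g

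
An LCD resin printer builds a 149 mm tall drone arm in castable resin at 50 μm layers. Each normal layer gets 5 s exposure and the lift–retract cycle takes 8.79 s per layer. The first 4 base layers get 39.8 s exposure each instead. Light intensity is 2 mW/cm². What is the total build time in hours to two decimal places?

11.45 hours

Layers = ⌈149/0.05⌉ = 2980.
Burn-in layers = 4 × (39.8 + 8.79) = 194.36 s.
Normal layers = 2976 × (5 + 8.79) = 41039.04 s.
Total = 194.36 + 41039.04 = 41233.4 s = 11.45 hours.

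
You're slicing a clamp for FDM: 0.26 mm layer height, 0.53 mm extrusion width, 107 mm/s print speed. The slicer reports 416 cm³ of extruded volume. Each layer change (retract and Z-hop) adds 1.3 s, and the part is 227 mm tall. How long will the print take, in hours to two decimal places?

Line area = 0.26 × 0.53 = 0.1378 mm².
Path length: 416000 mm³ / 0.1378 mm² → 3018867.9 mm.
Extrusion time = 3018867.9 / 107 = 28213.7 s.
Layers = ⌈227/0.26⌉ = 874.
Layer-change overhead = 874 × 1.3 = 1136.2 s.
Altogether 28213.7 + 1136.2 = 29349.9 s, i.e. 8.15 hours.

8.15 hours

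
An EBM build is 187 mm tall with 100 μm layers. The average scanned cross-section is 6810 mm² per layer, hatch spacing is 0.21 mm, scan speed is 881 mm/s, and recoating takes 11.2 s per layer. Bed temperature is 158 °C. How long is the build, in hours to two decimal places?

Number of layers: 187 / 0.1 → 1870 (rounded up).
Per-layer scan distance = 6810 / 0.21, so 32428.6 mm.
Per-layer scan time: 32428.6 / 881 → 36.8089 s.
Per-layer time: 36.8089 + 11.2 → 48.0089 s.
Total: 1870 × 48.0089 s = 89776.643 s → 24.94 hours.

24.94 hours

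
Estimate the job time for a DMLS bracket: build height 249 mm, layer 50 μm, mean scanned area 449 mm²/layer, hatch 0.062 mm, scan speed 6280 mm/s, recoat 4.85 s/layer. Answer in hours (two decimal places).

8.30 hours

Layer count = ceil(249 / 0.05) = 4980.
Scan path per layer = 449 / 0.062 = 7241.9 mm.
Scan time per layer = 7241.9 / 6280, so 1.1532 s.
Time per layer = 1.1532 + 4.85, so 6.0032 s.
Build time = 4980 × 6.0032 = 29895.936 s = 8.30 hours.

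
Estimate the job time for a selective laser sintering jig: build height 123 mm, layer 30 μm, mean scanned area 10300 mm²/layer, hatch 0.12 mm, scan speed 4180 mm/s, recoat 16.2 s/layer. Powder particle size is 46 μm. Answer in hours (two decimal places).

41.84 hours

Number of layers: 123 / 0.03 → 4100 (rounded up).
Scan path per layer = 10300 / 0.12, so 85833.3 mm.
Per-layer scan time = 85833.3 / 4180 = 20.5343 s.
Layer cycle: 20.5343 + 16.2 → 36.7343 s.
4100 layers × 36.7343 s/layer = 150610.63 s, i.e. 41.84 hours.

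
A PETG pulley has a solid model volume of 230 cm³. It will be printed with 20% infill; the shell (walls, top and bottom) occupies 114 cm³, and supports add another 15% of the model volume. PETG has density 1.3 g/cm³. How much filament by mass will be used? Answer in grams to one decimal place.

Interior volume = 230 − 114, so 116 cm³.
Infill volume = 0.20 × 116, so 23.2 cm³.
Support = 0.15 × 230 = 34.5 cm³.
Deposited volume = 114 + 23.2 + 34.5 = 171.7 cm³.
Mass = 171.7 × 1.3, so 223.21 g.

223.2 g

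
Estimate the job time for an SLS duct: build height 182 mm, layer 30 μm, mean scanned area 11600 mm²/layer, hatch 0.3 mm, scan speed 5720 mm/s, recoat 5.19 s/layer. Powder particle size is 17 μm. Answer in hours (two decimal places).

Number of layers: 182 / 0.03 → 6067 (rounded up).
Hatch length per layer: 11600 / 0.3 → 38666.7 mm.
Laser time per layer = 38666.7 / 5720 = 6.7599 s.
Per-layer time: 6.7599 + 5.19 → 11.9499 s.
Build time = 6067 × 11.9499 = 72500.0433 s = 20.14 hours.

20.14 hours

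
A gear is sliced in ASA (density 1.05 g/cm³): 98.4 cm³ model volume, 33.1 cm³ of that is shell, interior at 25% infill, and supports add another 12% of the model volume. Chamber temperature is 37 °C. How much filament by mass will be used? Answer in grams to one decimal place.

Volume inside the shell = 98.4 − 33.1 = 65.3 cm³.
Infill volume: 0.25 × 65.3 → 16.325 cm³.
Support: 0.12 × 98.4 → 11.808 cm³.
Deposited volume = 33.1 + 16.325 + 11.808, so 61.233 cm³.
Mass = 61.233 × 1.05 = 64.29465 g.

64.3 g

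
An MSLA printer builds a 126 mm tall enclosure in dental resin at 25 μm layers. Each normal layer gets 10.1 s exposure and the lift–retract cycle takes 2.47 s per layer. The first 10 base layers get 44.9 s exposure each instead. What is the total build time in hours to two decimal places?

Layers = ⌈126/0.025⌉ = 5040.
Bottom layers = 10 × (44.9 + 2.47) = 473.7 s.
Normal layers = 5030 × (10.1 + 2.47), so 63227.1 s.
Sum: 473.7 + 63227.1 = 63700.8 s → 17.69 hours.

17.69 hours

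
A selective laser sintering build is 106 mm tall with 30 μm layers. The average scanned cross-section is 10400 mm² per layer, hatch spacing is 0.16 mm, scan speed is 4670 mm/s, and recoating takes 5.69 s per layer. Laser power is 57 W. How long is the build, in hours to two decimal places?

Layers = ⌈106/0.03⌉ = 3534.
Hatch length per layer = 10400 / 0.16, so 65000 mm.
Scan time per layer: 65000 / 4670 → 13.9186 s.
Per-layer time = 13.9186 + 5.69 = 19.6086 s.
3534 layers × 19.6086 s/layer = 69296.7924 s, i.e. 19.25 hours.

19.25 hours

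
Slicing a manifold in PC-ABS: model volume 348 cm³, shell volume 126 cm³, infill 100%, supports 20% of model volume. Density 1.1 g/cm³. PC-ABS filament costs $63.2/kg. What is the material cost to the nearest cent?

$29.03

Volume inside the shell = 348 − 126 = 222 cm³.
Infill deposited = 1.00 × 222 = 222 cm³.
Support = 0.20 × 348 = 69.6 cm³.
Deposited volume = 126 + 222 + 69.6, so 417.6 cm³.
Mass = 417.6 × 1.1, so 459.36 g.
Cost = 459.36 g / 1000 × $63.2/kg = $29.03.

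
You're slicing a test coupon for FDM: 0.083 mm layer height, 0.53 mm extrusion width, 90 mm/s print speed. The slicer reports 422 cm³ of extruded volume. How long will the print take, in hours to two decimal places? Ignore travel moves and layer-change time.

Extrusion cross-section = 0.083 × 0.53 = 0.04399 mm².
Toolpath length = 422 cm³ / 0.04399 mm² = 422000 / 0.04399 = 9593089.3 mm.
Print-move time = 9593089.3 / 90 = 106589.9 s.
That's 106589.9 s → 29.61 hours.

29.61 hours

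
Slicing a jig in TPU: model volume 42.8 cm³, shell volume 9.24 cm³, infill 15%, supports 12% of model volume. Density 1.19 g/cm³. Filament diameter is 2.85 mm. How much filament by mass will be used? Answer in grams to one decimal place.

Infill region = 42.8 − 9.24 = 33.56 cm³.
Infill deposited = 0.15 × 33.56, so 5.034 cm³.
Support = 0.12 × 42.8 = 5.136 cm³.
Total extruded = 9.24 + 5.034 + 5.136 = 19.41 cm³.
Mass = 19.41 × 1.19, so 23.0979 g.

23.1 g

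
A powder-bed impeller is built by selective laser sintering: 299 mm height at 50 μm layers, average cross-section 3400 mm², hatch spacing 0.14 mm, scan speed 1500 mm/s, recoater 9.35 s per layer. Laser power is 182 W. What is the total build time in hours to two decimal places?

Layers = ⌈299/0.05⌉ = 5980.
Per-layer scan distance = 3400 / 0.14, so 24285.7 mm.
Laser time per layer: 24285.7 / 1500 → 16.1905 s.
Time per layer = 16.1905 + 9.35 = 25.5405 s.
Total: 5980 × 25.5405 s = 152732.19 s → 42.43 hours.

42.43 hours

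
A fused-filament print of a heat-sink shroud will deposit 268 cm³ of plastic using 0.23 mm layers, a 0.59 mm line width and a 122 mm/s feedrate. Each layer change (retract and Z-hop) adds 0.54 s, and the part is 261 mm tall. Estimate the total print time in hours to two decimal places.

4.67 hours

Line area: 0.23 × 0.59 → 0.1357 mm².
Total extruded path = 268000/0.1357 = 1974944.7 mm.
Print-move time = 1974944.7 / 122, so 16188.1 s.
Number of layers: 261 / 0.23 → 1135 (rounded up).
Layer-change overhead: 1135 × 0.54 → 612.9 s.
Total = 16188.1 + 612.9 = 16801 s = 4.67 hours.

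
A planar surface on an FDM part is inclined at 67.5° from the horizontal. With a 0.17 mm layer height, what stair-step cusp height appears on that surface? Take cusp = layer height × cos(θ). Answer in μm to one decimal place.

Cusp = layer height × cos(67.5°) = 0.17 × 0.3827 = 0.065059 mm = 65.1 μm.

65.1 μm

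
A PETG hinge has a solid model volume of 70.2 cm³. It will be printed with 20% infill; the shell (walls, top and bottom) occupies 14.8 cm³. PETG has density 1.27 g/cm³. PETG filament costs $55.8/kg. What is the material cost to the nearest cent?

Interior volume = 70.2 − 14.8 = 55.4 cm³.
Deposited infill = 0.20 × 55.4 = 11.08 cm³.
Total extruded = 14.8 + 11.08 = 25.88 cm³.
Mass = 25.88 × 1.27, so 32.8676 g.
At $55.8/kg: 32.8676/1000 × 55.8 = $1.83.

$1.83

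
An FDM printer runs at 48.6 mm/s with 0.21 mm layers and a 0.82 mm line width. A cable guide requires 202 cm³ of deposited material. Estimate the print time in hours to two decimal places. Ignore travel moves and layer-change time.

6.70 hours

Extrusion cross-section = 0.21 × 0.82 = 0.1722 mm².
Path length: 202000 mm³ / 0.1722 mm² → 1173054.6 mm.
Print-move time = 1173054.6 / 48.6, so 24136.9 s.
Converting: 24136.9 s = 6.70 hours.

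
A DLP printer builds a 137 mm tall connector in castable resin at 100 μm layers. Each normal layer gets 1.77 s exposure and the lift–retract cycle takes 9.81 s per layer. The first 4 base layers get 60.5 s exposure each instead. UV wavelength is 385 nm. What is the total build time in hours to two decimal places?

Layers = ⌈137/0.1⌉ = 1370.
Bottom layers: 4 × (60.5 + 9.81) → 281.24 s.
Remaining layers: 1366 × (1.77 + 9.81) → 15818.28 s.
Sum: 281.24 + 15818.28 = 16099.52 s → 4.47 hours.

4.47 hours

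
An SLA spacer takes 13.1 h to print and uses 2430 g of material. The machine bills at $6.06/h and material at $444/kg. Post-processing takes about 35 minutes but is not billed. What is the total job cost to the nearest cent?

Machine-time cost: 6.06 × 13.1 → $79.386.
Feedstock cost: 444 × 2430/1000 → $1078.92.
Job cost: 79.386 + 1078.92 = 1158.306 ≈ $1158.31.

$1158.31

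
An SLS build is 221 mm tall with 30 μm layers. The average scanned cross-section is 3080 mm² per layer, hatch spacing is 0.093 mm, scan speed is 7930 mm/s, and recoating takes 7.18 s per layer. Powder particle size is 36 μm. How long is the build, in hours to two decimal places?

23.24 hours

Number of layers: 221 / 0.03 → 7367 (rounded up).
Hatch length per layer = 3080 / 0.093 = 33118.3 mm.
Scan time per layer = 33118.3 / 7930 = 4.1763 s.
Per-layer time = 4.1763 + 7.18 = 11.3563 s.
Build time = 7367 × 11.3563 = 83661.8621 s = 23.24 hours.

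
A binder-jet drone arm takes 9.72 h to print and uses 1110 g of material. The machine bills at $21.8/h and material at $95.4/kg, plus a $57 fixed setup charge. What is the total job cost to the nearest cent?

$374.79

Machine-time cost: 21.8 × 9.72 → $211.896.
Material charge: 95.4 × 1110/1000 → $105.894.
Total = 211.896 + 105.894 + 57 = $374.79.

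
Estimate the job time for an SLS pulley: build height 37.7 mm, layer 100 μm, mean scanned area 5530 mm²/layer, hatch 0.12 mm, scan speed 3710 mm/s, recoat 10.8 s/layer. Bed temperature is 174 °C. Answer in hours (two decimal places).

2.43 hours

Number of layers: 37.7 / 0.1 → 377 (rounded up).
Scan path per layer: 5530 / 0.12 → 46083.3 mm.
Per-layer scan time = 46083.3 / 3710, so 12.4214 s.
Time per layer = 12.4214 + 10.8 = 23.2214 s.
Build time = 377 × 23.2214 = 8754.4678 s = 2.43 hours.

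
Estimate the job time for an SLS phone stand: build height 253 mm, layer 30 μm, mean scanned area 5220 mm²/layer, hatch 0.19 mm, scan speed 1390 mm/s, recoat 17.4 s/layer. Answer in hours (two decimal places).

87.07 hours

Number of layers: 253 / 0.03 → 8434 (rounded up).
Per-layer scan distance = 5220 / 0.19, so 27473.7 mm.
Laser time per layer: 27473.7 / 1390 → 19.7653 s.
Layer cycle = 19.7653 + 17.4 = 37.1653 s.
Build time = 8434 × 37.1653 = 313452.1402 s = 87.07 hours.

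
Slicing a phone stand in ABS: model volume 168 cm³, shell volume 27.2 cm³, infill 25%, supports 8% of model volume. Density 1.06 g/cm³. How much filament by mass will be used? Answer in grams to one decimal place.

80.4 g

Volume inside the shell = 168 − 27.2, so 140.8 cm³.
Deposited infill = 0.25 × 140.8 = 35.2 cm³.
Support: 0.08 × 168 → 13.44 cm³.
Total printed volume = 27.2 + 35.2 + 13.44, so 75.84 cm³.
Mass = 75.84 × 1.06, so 80.3904 g.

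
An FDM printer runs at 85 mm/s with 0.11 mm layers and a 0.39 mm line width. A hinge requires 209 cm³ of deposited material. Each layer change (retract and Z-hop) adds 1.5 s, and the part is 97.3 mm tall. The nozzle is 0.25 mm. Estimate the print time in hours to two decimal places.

Bead cross-section = 0.11 × 0.39 = 0.0429 mm².
Path length: 209000 mm³ / 0.0429 mm² → 4871794.9 mm.
Time extruding: 4871794.9 / 85 → 57315.2 s.
Number of layers: 97.3 / 0.11 → 885 (rounded up).
Z-hop total = 885 × 1.5, so 1327.5 s.
Altogether 57315.2 + 1327.5 = 58642.7 s, i.e. 16.29 hours.

16.29 hours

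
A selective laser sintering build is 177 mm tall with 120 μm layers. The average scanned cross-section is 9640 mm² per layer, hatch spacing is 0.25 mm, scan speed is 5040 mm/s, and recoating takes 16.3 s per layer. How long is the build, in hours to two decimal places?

Layer count = ceil(177 / 0.12) = 1475.
Scan path per layer = 9640 / 0.25, so 38560 mm.
Scan time per layer = 38560 / 5040 = 7.6508 s.
Per-layer time = 7.6508 + 16.3, so 23.9508 s.
1475 layers × 23.9508 s/layer = 35327.43 s, i.e. 9.81 hours.

9.81 hours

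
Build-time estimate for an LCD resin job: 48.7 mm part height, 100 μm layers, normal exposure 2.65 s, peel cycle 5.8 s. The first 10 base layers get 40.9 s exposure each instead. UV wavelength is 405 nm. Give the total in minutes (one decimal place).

75.0 minutes

Layers = ⌈48.7/0.1⌉ = 487.
Burn-in layers: 10 × (40.9 + 5.8) → 467 s.
Remaining layers = 477 × (2.65 + 5.8), so 4030.65 s.
Sum: 467 + 4030.65 = 4497.65 s → 75.0 minutes.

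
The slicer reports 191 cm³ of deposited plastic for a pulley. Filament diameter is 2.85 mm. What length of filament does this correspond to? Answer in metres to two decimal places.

Cross-section of 2.85 mm filament: π·(2.85/2)² = 6.3794 mm².
Length = 191 cm³ / 6.3794 mm² = 191000 / 6.3794 = 29940.12 mm = 29.94 m.

29.94 m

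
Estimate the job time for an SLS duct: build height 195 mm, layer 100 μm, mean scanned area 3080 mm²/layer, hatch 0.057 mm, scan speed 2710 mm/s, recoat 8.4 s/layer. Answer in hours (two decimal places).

Layer count = ceil(195 / 0.1) = 1950.
Scan path per layer = 3080 / 0.057, so 54035.1 mm.
Per-layer scan time = 54035.1 / 2710, so 19.9392 s.
Layer cycle = 19.9392 + 8.4 = 28.3392 s.
1950 layers × 28.3392 s/layer = 55261.44 s, i.e. 15.35 hours.

15.35 hours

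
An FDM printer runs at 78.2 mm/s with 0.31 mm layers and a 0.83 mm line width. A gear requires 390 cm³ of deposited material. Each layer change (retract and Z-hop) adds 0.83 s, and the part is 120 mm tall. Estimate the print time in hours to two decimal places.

Line area = 0.31 × 0.83 = 0.2573 mm².
Total extruded path = 390000/0.2573 = 1515740.4 mm.
Extrusion time = 1515740.4 / 78.2 = 19382.9 s.
Layers = ⌈120/0.31⌉ = 388.
Non-print overhead: 388 × 0.83 → 322.04 s.
Altogether 19382.9 + 322.04 = 19704.94 s, i.e. 5.47 hours.

5.47 hours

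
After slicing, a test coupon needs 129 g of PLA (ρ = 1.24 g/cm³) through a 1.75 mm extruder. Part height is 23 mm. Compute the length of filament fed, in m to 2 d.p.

Volume = 129 g / 1.24 g·cm⁻³ = 104.0323 cm³ = 104032.3 mm³.
Filament cross-section = π × (1.75/2)² = 2.4053 mm².
Length = 104032.3 / 2.4053 = 43251.28 mm = 43.25 m.

43.25 m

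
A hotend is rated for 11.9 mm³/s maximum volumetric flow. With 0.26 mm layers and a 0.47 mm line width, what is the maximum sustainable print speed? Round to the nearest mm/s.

A = 0.26 × 0.47, so 0.1222 mm².
Max speed = 11.9 / 0.1222 = 97.38 ≈ 97 mm/s.

97 mm/s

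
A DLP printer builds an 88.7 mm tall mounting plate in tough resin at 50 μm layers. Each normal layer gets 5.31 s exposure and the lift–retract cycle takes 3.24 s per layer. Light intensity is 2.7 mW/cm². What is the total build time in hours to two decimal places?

Layers = ⌈88.7/0.05⌉ = 1774.
Each layer takes: 5.31 + 3.24 → 8.55 s.
Build time: 1774 × 8.55 s = 15167.7 s, i.e. 4.21 hours.

4.21 hours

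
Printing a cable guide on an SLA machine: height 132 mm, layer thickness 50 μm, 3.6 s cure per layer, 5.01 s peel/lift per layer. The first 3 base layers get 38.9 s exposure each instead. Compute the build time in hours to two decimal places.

Layer count = ceil(132 / 0.05) = 2640.
Bottom layers: 3 × (38.9 + 5.01) → 131.73 s.
Normal layers = 2637 × (3.6 + 5.01) = 22704.57 s.
Sum: 131.73 + 22704.57 = 22836.3 s → 6.34 hours.

6.34 hours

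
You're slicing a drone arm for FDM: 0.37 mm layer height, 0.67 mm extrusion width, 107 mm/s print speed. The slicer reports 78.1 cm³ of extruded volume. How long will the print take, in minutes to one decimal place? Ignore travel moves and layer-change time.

49.1 minutes

Bead cross-section: 0.37 × 0.67 → 0.2479 mm².
Path length: 78100 mm³ / 0.2479 mm² → 315046.4 mm.
Print-move time: 315046.4 / 107 → 2944.4 s.
Converting: 2944.4 s = 49.1 minutes.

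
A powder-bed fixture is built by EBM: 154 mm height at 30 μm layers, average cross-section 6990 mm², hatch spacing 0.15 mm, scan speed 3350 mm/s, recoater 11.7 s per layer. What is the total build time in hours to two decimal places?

36.52 hours

Layers = ⌈154/0.03⌉ = 5134.
Hatch length per layer = 6990 / 0.15, so 46600 mm.
Scan time per layer = 46600 / 3350, so 13.9104 s.
Layer cycle = 13.9104 + 11.7, so 25.6104 s.
Build time = 5134 × 25.6104 = 131483.7936 s = 36.52 hours.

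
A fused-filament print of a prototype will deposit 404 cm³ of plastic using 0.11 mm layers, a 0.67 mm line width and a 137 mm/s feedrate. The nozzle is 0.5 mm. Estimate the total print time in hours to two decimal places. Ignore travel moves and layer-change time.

Line area: 0.11 × 0.67 → 0.0737 mm².
Total extruded path = 404000/0.0737 = 5481682.5 mm.
Print-move time: 5481682.5 / 137 → 40012.3 s.
40012.3 s = 11.11 hours.

11.11 hours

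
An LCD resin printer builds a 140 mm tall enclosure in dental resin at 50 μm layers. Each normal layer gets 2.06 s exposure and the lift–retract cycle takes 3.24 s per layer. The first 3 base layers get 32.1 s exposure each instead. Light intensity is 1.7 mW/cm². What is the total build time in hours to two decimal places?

Layers = ⌈140/0.05⌉ = 2800.
Base layers: 3 × (32.1 + 3.24) → 106.02 s.
Remaining layers = 2797 × (2.06 + 3.24) = 14824.1 s.
Total = 106.02 + 14824.1 = 14930.12 s = 4.15 hours.

4.15 hours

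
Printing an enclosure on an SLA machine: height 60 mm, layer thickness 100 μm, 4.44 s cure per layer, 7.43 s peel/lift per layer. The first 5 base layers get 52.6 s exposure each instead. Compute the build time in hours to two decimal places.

2.05 hours

Layer count = ceil(60 / 0.1) = 600.
Bottom layers = 5 × (52.6 + 7.43), so 300.15 s.
Normal layers: 595 × (4.44 + 7.43) → 7062.65 s.
Total = 300.15 + 7062.65 = 7362.8 s = 2.05 hours.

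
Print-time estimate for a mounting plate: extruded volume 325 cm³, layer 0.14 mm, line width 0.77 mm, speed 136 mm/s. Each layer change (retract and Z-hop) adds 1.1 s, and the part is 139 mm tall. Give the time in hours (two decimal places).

Bead cross-section = 0.14 × 0.77 = 0.1078 mm².
Total extruded path = 325000/0.1078 = 3014842.3 mm.
Print-move time: 3014842.3 / 136 → 22168 s.
Layers = ⌈139/0.14⌉ = 993.
Layer-change overhead = 993 × 1.1 = 1092.3 s.
Altogether 22168 + 1092.3 = 23260.3 s, i.e. 6.46 hours.

6.46 hours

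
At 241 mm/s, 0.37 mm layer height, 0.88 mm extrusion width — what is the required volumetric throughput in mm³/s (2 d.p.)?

Extrusion cross-section = 0.37 × 0.88, so 0.3256 mm².
Volumetric flow = 241 × 0.3256 = 78.47 mm³/s.

78.47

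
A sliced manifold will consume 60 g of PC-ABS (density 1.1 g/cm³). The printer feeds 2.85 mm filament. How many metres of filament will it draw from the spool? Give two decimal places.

8.55 m

Extruded volume: 60/1.1 = 54.5455 cm³ (54545.5 mm³).
Cross-section of 2.85 mm filament: π·(2.85/2)² = 6.3794 mm².
Length = 54545.5 / 6.3794 = 8550.26 mm = 8.55 m.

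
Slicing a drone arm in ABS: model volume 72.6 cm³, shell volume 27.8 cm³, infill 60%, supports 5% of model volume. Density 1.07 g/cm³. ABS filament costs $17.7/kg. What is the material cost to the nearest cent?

Interior volume = 72.6 − 27.8 = 44.8 cm³.
Infill volume: 0.60 × 44.8 → 26.88 cm³.
Support = 0.05 × 72.6 = 3.63 cm³.
Total printed volume = 27.8 + 26.88 + 3.63 = 58.31 cm³.
Mass = 58.31 × 1.07, so 62.3917 g.
At $17.7/kg: 62.3917/1000 × 17.7 = $1.10.

$1.10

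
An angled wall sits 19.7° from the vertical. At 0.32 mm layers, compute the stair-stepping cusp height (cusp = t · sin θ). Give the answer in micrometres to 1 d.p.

107.9 μm

Cusp = layer height × sin(19.7°) = 0.32 × 0.3371 = 0.107872 mm = 107.9 μm.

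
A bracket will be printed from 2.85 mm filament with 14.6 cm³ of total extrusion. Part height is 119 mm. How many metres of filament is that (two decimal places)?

A = π r² = π × 1.425² = 6.3794 mm².
L = 14600 mm³ / 6.3794 mm² = 2288.62 mm, i.e. 2.29 m.

2.29 m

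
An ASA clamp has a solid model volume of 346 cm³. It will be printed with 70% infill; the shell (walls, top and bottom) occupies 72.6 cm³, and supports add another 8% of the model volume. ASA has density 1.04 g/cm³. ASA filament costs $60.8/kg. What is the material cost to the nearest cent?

$18.44

Infill region = 346 − 72.6, so 273.4 cm³.
Infill volume = 0.70 × 273.4 = 191.38 cm³.
Support: 0.08 × 346 → 27.68 cm³.
Total extruded = 72.6 + 191.38 + 27.68 = 291.66 cm³.
Mass: 291.66 × 1.04 → 303.3264 g.
Cost = 303.3264 g / 1000 × $60.8/kg = $18.44.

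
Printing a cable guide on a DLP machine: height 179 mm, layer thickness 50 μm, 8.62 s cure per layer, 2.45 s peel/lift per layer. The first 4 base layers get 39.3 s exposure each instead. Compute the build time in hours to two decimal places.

11.04 hours

Number of layers: 179 / 0.05 → 3580 (rounded up).
Bottom layers = 4 × (39.3 + 2.45) = 167 s.
Remaining layers = 3576 × (8.62 + 2.45), so 39586.32 s.
Total = 167 + 39586.32 = 39753.32 s = 11.04 hours.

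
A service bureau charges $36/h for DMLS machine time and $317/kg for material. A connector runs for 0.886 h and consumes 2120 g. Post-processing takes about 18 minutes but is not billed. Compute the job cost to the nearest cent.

Machine cost = 36 × 0.886 = $31.896.
Material charge = 317 × 2120/1000, so $672.04.
Job cost: 31.896 + 672.04 = 703.936 ≈ $703.94.

$703.94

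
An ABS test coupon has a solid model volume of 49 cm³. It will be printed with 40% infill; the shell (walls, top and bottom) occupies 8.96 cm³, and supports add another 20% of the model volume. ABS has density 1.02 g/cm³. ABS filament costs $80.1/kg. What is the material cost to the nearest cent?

$2.84

Interior volume = 49 − 8.96 = 40.04 cm³.
Deposited infill = 0.40 × 40.04 = 16.016 cm³.
Support = 0.20 × 49 = 9.8 cm³.
Total printed volume = 8.96 + 16.016 + 9.8, so 34.776 cm³.
Mass = 34.776 × 1.02 = 35.47152 g.
At $80.1/kg: 35.47152/1000 × 80.1 = $2.84.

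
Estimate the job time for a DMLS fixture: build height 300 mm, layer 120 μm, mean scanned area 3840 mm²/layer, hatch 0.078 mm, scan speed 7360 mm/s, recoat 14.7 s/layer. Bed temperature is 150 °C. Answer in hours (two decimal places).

Number of layers: 300 / 0.12 → 2500 (rounded up).
Hatch length per layer = 3840 / 0.078, so 49230.8 mm.
Per-layer scan time = 49230.8 / 7360 = 6.689 s.
Layer cycle = 6.689 + 14.7 = 21.389 s.
Total: 2500 × 21.389 s = 53472.5 s → 14.85 hours.

14.85 hours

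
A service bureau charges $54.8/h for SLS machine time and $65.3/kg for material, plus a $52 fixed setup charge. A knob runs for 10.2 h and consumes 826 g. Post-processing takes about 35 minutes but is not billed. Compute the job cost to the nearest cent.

$664.90

Machine cost: 54.8 × 10.2 → $558.96.
Feedstock cost: 65.3 × 826/1000 → $53.9378.
Adding setup: 558.96 + 53.9378 + 52 → 664.8978 ≈ $664.90.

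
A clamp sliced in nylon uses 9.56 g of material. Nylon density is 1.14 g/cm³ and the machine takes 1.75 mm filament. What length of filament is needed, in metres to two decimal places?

3.49 m

Volume = 9.56 g / 1.14 g·cm⁻³ = 8.386 cm³ = 8386 mm³.
Cross-section of 1.75 mm filament: π·(1.75/2)² = 2.4053 mm².
L = V/A = 8386/2.4053 = 3486.47 mm → 3.49 m.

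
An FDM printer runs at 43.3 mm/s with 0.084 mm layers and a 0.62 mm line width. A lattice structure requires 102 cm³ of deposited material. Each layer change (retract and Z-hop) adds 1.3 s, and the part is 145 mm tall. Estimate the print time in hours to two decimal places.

13.19 hours

Line area: 0.084 × 0.62 → 0.05208 mm².
Path length: 102000 mm³ / 0.05208 mm² → 1958525.3 mm.
Print-move time = 1958525.3 / 43.3, so 45231.5 s.
Layers = ⌈145/0.084⌉ = 1727.
Layer-change overhead = 1727 × 1.3, so 2245.1 s.
Total = 45231.5 + 2245.1 = 47476.6 s = 13.19 hours.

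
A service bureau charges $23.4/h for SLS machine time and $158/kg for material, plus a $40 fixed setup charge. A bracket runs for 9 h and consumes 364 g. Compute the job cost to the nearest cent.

Machine cost: 23.4 × 9 → $210.60.
Material cost = 158 × 364/1000 = $57.512.
Adding setup: 210.60 + 57.512 + 40 → 308.112 ≈ $308.11.

$308.11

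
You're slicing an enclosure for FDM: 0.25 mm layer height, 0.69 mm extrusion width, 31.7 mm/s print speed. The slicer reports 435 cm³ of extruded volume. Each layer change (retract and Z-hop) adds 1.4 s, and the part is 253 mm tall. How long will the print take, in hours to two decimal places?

Extrusion cross-section = 0.25 × 0.69 = 0.1725 mm².
Path length: 435000 mm³ / 0.1725 mm² → 2521739.1 mm.
Extrusion time = 2521739.1 / 31.7, so 79550.1 s.
Layer count = ceil(253 / 0.25) = 1012.
Layer-change overhead: 1012 × 1.4 → 1416.8 s.
Altogether 79550.1 + 1416.8 = 80966.9 s, i.e. 22.49 hours.

22.49 hours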